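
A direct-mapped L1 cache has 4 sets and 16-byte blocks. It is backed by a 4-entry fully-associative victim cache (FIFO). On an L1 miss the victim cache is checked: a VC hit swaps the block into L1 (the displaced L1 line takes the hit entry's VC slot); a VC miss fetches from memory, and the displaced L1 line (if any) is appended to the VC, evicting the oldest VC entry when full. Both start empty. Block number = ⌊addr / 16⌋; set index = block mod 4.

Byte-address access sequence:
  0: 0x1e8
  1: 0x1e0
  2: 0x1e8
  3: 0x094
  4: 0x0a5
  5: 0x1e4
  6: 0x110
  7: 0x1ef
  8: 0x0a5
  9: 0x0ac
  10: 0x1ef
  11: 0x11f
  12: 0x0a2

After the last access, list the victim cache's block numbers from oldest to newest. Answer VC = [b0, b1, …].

  [0] addr=0x1e8 blk=30 s=2: MISS | VC []
  [1] addr=0x1e0 blk=30 s=2: L1-HIT | VC []
  [2] addr=0x1e8 blk=30 s=2: L1-HIT | VC []
  [3] addr=0x94 blk=9 s=1: MISS | VC []
  [4] addr=0xa5 blk=10 s=2: MISS | VC [30]
  [5] addr=0x1e4 blk=30 s=2: VC-HIT | VC [10]
  [6] addr=0x110 blk=17 s=1: MISS | VC [10, 9]
  [7] addr=0x1ef blk=30 s=2: L1-HIT | VC [10, 9]
  [8] addr=0xa5 blk=10 s=2: VC-HIT | VC [30, 9]
  [9] addr=0xac blk=10 s=2: L1-HIT | VC [30, 9]
  [10] addr=0x1ef blk=30 s=2: VC-HIT | VC [10, 9]
  [11] addr=0x11f blk=17 s=1: L1-HIT | VC [10, 9]
  [12] addr=0xa2 blk=10 s=2: VC-HIT | VC [30, 9]

VC = [30, 9]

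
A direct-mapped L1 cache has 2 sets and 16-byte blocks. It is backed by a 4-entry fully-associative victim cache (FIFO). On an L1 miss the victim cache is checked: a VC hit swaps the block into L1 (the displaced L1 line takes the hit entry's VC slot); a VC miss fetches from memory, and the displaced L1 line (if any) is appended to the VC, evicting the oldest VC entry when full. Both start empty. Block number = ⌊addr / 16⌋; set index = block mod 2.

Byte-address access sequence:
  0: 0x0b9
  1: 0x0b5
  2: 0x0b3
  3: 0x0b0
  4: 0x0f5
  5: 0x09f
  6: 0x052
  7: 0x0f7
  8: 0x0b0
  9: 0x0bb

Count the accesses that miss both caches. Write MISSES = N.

#0 0xb9→b11/s1 MISS; vc=[]
#1 0xb5→b11/s1 L1-HIT; vc=[]
#2 0xb3→b11/s1 L1-HIT; vc=[]
#3 0xb0→b11/s1 L1-HIT; vc=[]
#4 0xf5→b15/s1 MISS; vc=[11]
#5 0x9f→b9/s1 MISS; vc=[11,15]
#6 0x52→b5/s1 MISS; vc=[11,15,9]
#7 0xf7→b15/s1 VC-HIT; vc=[11,5,9]
#8 0xb0→b11/s1 VC-HIT; vc=[15,5,9]
#9 0xbb→b11/s1 L1-HIT; vc=[15,5,9]

MISSES = 4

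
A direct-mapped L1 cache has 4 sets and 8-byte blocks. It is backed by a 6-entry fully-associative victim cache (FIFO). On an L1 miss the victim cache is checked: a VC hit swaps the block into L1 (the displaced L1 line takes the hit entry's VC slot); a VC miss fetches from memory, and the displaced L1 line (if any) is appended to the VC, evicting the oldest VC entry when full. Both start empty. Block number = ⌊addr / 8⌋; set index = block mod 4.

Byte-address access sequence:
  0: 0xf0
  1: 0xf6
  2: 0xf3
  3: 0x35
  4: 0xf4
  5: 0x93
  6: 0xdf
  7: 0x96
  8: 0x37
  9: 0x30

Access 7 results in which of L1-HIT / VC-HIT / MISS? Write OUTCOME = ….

0: 0xf0 (blk 30, set 2) → MISS  vc=[]
1: 0xf6 (blk 30, set 2) → L1-HIT  vc=[]
2: 0xf3 (blk 30, set 2) → L1-HIT  vc=[]
3: 0x35 (blk 6, set 2) → MISS  vc=[30]
4: 0xf4 (blk 30, set 2) → VC-HIT  vc=[6]
5: 0x93 (blk 18, set 2) → MISS  vc=[6, 30]
6: 0xdf (blk 27, set 3) → MISS  vc=[6, 30]
7: 0x96 (blk 18, set 2) → L1-HIT  vc=[6, 30]
8: 0x37 (blk 6, set 2) → VC-HIT  vc=[18, 30]
9: 0x30 (blk 6, set 2) → L1-HIT  vc=[18, 30]

OUTCOME = L1-HIT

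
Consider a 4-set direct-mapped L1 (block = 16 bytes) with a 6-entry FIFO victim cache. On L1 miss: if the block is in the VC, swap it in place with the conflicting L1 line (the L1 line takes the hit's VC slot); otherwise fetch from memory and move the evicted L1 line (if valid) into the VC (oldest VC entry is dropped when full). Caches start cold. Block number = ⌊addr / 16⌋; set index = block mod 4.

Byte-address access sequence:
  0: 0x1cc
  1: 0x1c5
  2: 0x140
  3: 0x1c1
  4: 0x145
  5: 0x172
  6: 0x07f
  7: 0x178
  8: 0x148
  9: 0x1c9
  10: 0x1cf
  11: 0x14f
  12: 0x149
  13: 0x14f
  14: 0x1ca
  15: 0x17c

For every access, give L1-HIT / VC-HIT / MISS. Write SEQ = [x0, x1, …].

#0 0x1cc→b28/s0 MISS; vc=[]
#1 0x1c5→b28/s0 L1-HIT; vc=[]
#2 0x140→b20/s0 MISS; vc=[28]
#3 0x1c1→b28/s0 VC-HIT; vc=[20]
#4 0x145→b20/s0 VC-HIT; vc=[28]
#5 0x172→b23/s3 MISS; vc=[28]
#6 0x7f→b7/s3 MISS; vc=[28,23]
#7 0x178→b23/s3 VC-HIT; vc=[28,7]
#8 0x148→b20/s0 L1-HIT; vc=[28,7]
#9 0x1c9→b28/s0 VC-HIT; vc=[20,7]
#10 0x1cf→b28/s0 L1-HIT; vc=[20,7]
#11 0x14f→b20/s0 VC-HIT; vc=[28,7]
#12 0x149→b20/s0 L1-HIT; vc=[28,7]
#13 0x14f→b20/s0 L1-HIT; vc=[28,7]
#14 0x1ca→b28/s0 VC-HIT; vc=[20,7]
#15 0x17c→b23/s3 L1-HIT; vc=[20,7]

SEQ = [MISS, L1-HIT, MISS, VC-HIT, VC-HIT, MISS, MISS, VC-HIT, L1-HIT, VC-HIT, L1-HIT, VC-HIT, L1-HIT, L1-HIT, VC-HIT, L1-HIT]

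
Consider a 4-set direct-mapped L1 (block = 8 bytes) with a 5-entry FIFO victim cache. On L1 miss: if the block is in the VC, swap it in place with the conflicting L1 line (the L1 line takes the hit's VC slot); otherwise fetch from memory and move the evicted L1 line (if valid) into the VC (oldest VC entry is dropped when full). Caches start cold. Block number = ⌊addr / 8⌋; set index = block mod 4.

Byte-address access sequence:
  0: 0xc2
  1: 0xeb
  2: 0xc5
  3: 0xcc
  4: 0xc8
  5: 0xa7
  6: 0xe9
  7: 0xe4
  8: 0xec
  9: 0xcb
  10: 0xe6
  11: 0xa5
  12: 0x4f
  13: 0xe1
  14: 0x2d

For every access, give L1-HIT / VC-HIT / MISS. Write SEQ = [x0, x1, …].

SEQ = [MISS, MISS, L1-HIT, MISS, L1-HIT, MISS, VC-HIT, MISS, L1-HIT, VC-HIT, L1-HIT, VC-HIT, MISS, VC-HIT, MISS]

0: 0xc2 (blk 24, set 0) → MISS  vc=[]
1: 0xeb (blk 29, set 1) → MISS  vc=[]
2: 0xc5 (blk 24, set 0) → L1-HIT  vc=[]
3: 0xcc (blk 25, set 1) → MISS  vc=[29]
4: 0xc8 (blk 25, set 1) → L1-HIT  vc=[29]
5: 0xa7 (blk 20, set 0) → MISS  vc=[29, 24]
6: 0xe9 (blk 29, set 1) → VC-HIT  vc=[25, 24]
7: 0xe4 (blk 28, set 0) → MISS  vc=[25, 24, 20]
8: 0xec (blk 29, set 1) → L1-HIT  vc=[25, 24, 20]
9: 0xcb (blk 25, set 1) → VC-HIT  vc=[29, 24, 20]
10: 0xe6 (blk 28, set 0) → L1-HIT  vc=[29, 24, 20]
11: 0xa5 (blk 20, set 0) → VC-HIT  vc=[29, 24, 28]
12: 0x4f (blk 9, set 1) → MISS  vc=[29, 24, 28, 25]
13: 0xe1 (blk 28, set 0) → VC-HIT  vc=[29, 24, 20, 25]
14: 0x2d (blk 5, set 1) → MISS  vc=[29, 24, 20, 25, 9]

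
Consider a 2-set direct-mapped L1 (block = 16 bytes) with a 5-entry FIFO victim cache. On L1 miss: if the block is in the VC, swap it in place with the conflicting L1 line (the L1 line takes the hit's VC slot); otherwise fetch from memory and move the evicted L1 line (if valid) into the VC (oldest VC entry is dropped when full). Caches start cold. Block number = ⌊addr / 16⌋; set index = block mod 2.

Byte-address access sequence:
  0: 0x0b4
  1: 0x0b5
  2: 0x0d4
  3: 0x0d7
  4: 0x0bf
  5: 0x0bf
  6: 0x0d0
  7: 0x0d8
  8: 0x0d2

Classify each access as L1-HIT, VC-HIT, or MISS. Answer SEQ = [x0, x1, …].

#0 0xb4→b11/s1 MISS; vc=[]
#1 0xb5→b11/s1 L1-HIT; vc=[]
#2 0xd4→b13/s1 MISS; vc=[11]
#3 0xd7→b13/s1 L1-HIT; vc=[11]
#4 0xbf→b11/s1 VC-HIT; vc=[13]
#5 0xbf→b11/s1 L1-HIT; vc=[13]
#6 0xd0→b13/s1 VC-HIT; vc=[11]
#7 0xd8→b13/s1 L1-HIT; vc=[11]
#8 0xd2→b13/s1 L1-HIT; vc=[11]

SEQ = [MISS, L1-HIT, MISS, L1-HIT, VC-HIT, L1-HIT, VC-HIT, L1-HIT, L1-HIT]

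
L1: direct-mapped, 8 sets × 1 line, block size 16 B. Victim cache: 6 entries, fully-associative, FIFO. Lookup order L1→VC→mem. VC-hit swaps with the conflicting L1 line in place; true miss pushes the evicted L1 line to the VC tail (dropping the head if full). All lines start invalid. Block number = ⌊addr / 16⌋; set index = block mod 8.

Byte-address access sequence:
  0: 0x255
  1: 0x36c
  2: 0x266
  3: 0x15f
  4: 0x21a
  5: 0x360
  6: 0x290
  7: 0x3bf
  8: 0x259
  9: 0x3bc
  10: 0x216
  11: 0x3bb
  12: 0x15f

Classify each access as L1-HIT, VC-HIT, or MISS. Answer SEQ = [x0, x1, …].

SEQ = [MISS, MISS, MISS, MISS, MISS, VC-HIT, MISS, MISS, VC-HIT, L1-HIT, VC-HIT, L1-HIT, VC-HIT]

#0 0x255→b37/s5 MISS; vc=[]
#1 0x36c→b54/s6 MISS; vc=[]
#2 0x266→b38/s6 MISS; vc=[54]
#3 0x15f→b21/s5 MISS; vc=[54,37]
#4 0x21a→b33/s1 MISS; vc=[54,37]
#5 0x360→b54/s6 VC-HIT; vc=[38,37]
#6 0x290→b41/s1 MISS; vc=[38,37,33]
#7 0x3bf→b59/s3 MISS; vc=[38,37,33]
#8 0x259→b37/s5 VC-HIT; vc=[38,21,33]
#9 0x3bc→b59/s3 L1-HIT; vc=[38,21,33]
#10 0x216→b33/s1 VC-HIT; vc=[38,21,41]
#11 0x3bb→b59/s3 L1-HIT; vc=[38,21,41]
#12 0x15f→b21/s5 VC-HIT; vc=[38,37,41]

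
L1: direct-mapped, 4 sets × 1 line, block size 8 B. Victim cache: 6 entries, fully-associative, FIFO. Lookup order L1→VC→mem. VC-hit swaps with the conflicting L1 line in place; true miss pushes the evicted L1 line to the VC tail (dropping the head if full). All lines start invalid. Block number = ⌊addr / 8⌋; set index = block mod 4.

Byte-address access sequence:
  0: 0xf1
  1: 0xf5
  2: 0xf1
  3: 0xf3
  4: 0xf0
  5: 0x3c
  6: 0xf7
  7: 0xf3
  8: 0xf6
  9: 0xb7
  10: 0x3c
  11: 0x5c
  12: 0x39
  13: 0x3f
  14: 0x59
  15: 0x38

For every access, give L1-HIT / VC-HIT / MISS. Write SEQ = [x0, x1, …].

  [0] addr=0xf1 blk=30 s=2: MISS | VC []
  [1] addr=0xf5 blk=30 s=2: L1-HIT | VC []
  [2] addr=0xf1 blk=30 s=2: L1-HIT | VC []
  [3] addr=0xf3 blk=30 s=2: L1-HIT | VC []
  [4] addr=0xf0 blk=30 s=2: L1-HIT | VC []
  [5] addr=0x3c blk=7 s=3: MISS | VC []
  [6] addr=0xf7 blk=30 s=2: L1-HIT | VC []
  [7] addr=0xf3 blk=30 s=2: L1-HIT | VC []
  [8] addr=0xf6 blk=30 s=2: L1-HIT | VC []
  [9] addr=0xb7 blk=22 s=2: MISS | VC [30]
  [10] addr=0x3c blk=7 s=3: L1-HIT | VC [30]
  [11] addr=0x5c blk=11 s=3: MISS | VC [30, 7]
  [12] addr=0x39 blk=7 s=3: VC-HIT | VC [30, 11]
  [13] addr=0x3f blk=7 s=3: L1-HIT | VC [30, 11]
  [14] addr=0x59 blk=11 s=3: VC-HIT | VC [30, 7]
  [15] addr=0x38 blk=7 s=3: VC-HIT | VC [30, 11]

SEQ = [MISS, L1-HIT, L1-HIT, L1-HIT, L1-HIT, MISS, L1-HIT, L1-HIT, L1-HIT, MISS, L1-HIT, MISS, VC-HIT, L1-HIT, VC-HIT, VC-HIT]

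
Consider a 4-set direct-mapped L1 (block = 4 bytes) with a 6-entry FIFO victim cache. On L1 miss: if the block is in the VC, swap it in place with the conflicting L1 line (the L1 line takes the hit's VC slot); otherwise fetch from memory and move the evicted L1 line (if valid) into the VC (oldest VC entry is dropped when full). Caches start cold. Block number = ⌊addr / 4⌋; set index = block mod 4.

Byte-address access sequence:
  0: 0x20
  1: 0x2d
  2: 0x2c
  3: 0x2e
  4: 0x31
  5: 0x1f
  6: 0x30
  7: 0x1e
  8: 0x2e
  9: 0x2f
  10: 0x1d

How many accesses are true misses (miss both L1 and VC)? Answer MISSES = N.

MISSES = 4

  [0] addr=0x20 blk=8 s=0: MISS | VC []
  [1] addr=0x2d blk=11 s=3: MISS | VC []
  [2] addr=0x2c blk=11 s=3: L1-HIT | VC []
  [3] addr=0x2e blk=11 s=3: L1-HIT | VC []
  [4] addr=0x31 blk=12 s=0: MISS | VC [8]
  [5] addr=0x1f blk=7 s=3: MISS | VC [8, 11]
  [6] addr=0x30 blk=12 s=0: L1-HIT | VC [8, 11]
  [7] addr=0x1e blk=7 s=3: L1-HIT | VC [8, 11]
  [8] addr=0x2e blk=11 s=3: VC-HIT | VC [8, 7]
  [9] addr=0x2f blk=11 s=3: L1-HIT | VC [8, 7]
  [10] addr=0x1d blk=7 s=3: VC-HIT | VC [8, 11]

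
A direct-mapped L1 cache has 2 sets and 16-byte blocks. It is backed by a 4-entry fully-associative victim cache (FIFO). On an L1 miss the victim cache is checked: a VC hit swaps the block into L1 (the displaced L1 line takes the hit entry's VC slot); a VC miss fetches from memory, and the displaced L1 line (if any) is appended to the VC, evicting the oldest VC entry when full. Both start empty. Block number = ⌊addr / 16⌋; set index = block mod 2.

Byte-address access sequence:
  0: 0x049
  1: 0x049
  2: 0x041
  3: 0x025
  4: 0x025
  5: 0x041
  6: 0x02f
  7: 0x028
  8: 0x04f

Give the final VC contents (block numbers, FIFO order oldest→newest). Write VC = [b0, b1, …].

0: 0x49 (blk 4, set 0) → MISS  vc=[]
1: 0x49 (blk 4, set 0) → L1-HIT  vc=[]
2: 0x41 (blk 4, set 0) → L1-HIT  vc=[]
3: 0x25 (blk 2, set 0) → MISS  vc=[4]
4: 0x25 (blk 2, set 0) → L1-HIT  vc=[4]
5: 0x41 (blk 4, set 0) → VC-HIT  vc=[2]
6: 0x2f (blk 2, set 0) → VC-HIT  vc=[4]
7: 0x28 (blk 2, set 0) → L1-HIT  vc=[4]
8: 0x4f (blk 4, set 0) → VC-HIT  vc=[2]

VC = [2]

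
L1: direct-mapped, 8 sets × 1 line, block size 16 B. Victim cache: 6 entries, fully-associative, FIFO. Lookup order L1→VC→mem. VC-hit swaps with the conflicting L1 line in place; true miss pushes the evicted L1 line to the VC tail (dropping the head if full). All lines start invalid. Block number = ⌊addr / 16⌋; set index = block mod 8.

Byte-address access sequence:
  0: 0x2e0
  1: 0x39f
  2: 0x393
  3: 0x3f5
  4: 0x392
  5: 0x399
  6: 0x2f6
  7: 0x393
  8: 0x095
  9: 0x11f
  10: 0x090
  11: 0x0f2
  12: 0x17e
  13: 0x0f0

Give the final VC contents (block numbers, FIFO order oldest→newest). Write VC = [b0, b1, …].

VC = [63, 57, 17, 47, 23]

0: 0x2e0 (blk 46, set 6) → MISS  vc=[]
1: 0x39f (blk 57, set 1) → MISS  vc=[]
2: 0x393 (blk 57, set 1) → L1-HIT  vc=[]
3: 0x3f5 (blk 63, set 7) → MISS  vc=[]
4: 0x392 (blk 57, set 1) → L1-HIT  vc=[]
5: 0x399 (blk 57, set 1) → L1-HIT  vc=[]
6: 0x2f6 (blk 47, set 7) → MISS  vc=[63]
7: 0x393 (blk 57, set 1) → L1-HIT  vc=[63]
8: 0x95 (blk 9, set 1) → MISS  vc=[63, 57]
9: 0x11f (blk 17, set 1) → MISS  vc=[63, 57, 9]
10: 0x90 (blk 9, set 1) → VC-HIT  vc=[63, 57, 17]
11: 0xf2 (blk 15, set 7) → MISS  vc=[63, 57, 17, 47]
12: 0x17e (blk 23, set 7) → MISS  vc=[63, 57, 17, 47, 15]
13: 0xf0 (blk 15, set 7) → VC-HIT  vc=[63, 57, 17, 47, 23]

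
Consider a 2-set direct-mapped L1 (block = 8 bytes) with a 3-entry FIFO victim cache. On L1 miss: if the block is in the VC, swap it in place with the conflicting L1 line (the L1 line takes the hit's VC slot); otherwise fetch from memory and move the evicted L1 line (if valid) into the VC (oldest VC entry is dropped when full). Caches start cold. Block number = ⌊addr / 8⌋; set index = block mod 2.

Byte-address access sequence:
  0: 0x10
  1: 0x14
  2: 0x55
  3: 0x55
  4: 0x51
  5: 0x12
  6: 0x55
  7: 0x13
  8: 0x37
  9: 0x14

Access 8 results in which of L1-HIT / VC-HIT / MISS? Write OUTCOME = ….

OUTCOME = MISS

0: 0x10 (blk 2, set 0) → MISS  vc=[]
1: 0x14 (blk 2, set 0) → L1-HIT  vc=[]
2: 0x55 (blk 10, set 0) → MISS  vc=[2]
3: 0x55 (blk 10, set 0) → L1-HIT  vc=[2]
4: 0x51 (blk 10, set 0) → L1-HIT  vc=[2]
5: 0x12 (blk 2, set 0) → VC-HIT  vc=[10]
6: 0x55 (blk 10, set 0) → VC-HIT  vc=[2]
7: 0x13 (blk 2, set 0) → VC-HIT  vc=[10]
8: 0x37 (blk 6, set 0) → MISS  vc=[10, 2]
9: 0x14 (blk 2, set 0) → VC-HIT  vc=[10, 6]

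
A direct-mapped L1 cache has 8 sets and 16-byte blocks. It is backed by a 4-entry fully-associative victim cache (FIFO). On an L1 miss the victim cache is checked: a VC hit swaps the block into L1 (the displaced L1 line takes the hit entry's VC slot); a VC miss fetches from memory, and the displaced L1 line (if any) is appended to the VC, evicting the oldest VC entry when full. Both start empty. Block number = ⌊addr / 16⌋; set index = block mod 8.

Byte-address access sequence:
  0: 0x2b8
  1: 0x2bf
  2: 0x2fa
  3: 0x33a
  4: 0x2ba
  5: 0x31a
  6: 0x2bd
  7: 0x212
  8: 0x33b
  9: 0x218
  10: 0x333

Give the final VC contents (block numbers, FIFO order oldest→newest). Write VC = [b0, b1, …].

VC = [43, 49]

  [0] addr=0x2b8 blk=43 s=3: MISS | VC []
  [1] addr=0x2bf blk=43 s=3: L1-HIT | VC []
  [2] addr=0x2fa blk=47 s=7: MISS | VC []
  [3] addr=0x33a blk=51 s=3: MISS | VC [43]
  [4] addr=0x2ba blk=43 s=3: VC-HIT | VC [51]
  [5] addr=0x31a blk=49 s=1: MISS | VC [51]
  [6] addr=0x2bd blk=43 s=3: L1-HIT | VC [51]
  [7] addr=0x212 blk=33 s=1: MISS | VC [51, 49]
  [8] addr=0x33b blk=51 s=3: VC-HIT | VC [43, 49]
  [9] addr=0x218 blk=33 s=1: L1-HIT | VC [43, 49]
  [10] addr=0x333 blk=51 s=3: L1-HIT | VC [43, 49]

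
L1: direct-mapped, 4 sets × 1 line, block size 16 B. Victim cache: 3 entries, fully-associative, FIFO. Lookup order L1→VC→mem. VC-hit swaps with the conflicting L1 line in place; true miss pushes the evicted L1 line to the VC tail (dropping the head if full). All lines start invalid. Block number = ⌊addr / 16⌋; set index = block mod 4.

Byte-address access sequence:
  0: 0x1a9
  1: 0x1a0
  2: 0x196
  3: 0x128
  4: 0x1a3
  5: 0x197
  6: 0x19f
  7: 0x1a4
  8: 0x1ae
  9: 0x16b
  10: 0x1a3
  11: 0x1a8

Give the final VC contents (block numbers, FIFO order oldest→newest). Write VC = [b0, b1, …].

  [0] addr=0x1a9 blk=26 s=2: MISS | VC []
  [1] addr=0x1a0 blk=26 s=2: L1-HIT | VC []
  [2] addr=0x196 blk=25 s=1: MISS | VC []
  [3] addr=0x128 blk=18 s=2: MISS | VC [26]
  [4] addr=0x1a3 blk=26 s=2: VC-HIT | VC [18]
  [5] addr=0x197 blk=25 s=1: L1-HIT | VC [18]
  [6] addr=0x19f blk=25 s=1: L1-HIT | VC [18]
  [7] addr=0x1a4 blk=26 s=2: L1-HIT | VC [18]
  [8] addr=0x1ae blk=26 s=2: L1-HIT | VC [18]
  [9] addr=0x16b blk=22 s=2: MISS | VC [18, 26]
  [10] addr=0x1a3 blk=26 s=2: VC-HIT | VC [18, 22]
  [11] addr=0x1a8 blk=26 s=2: L1-HIT | VC [18, 22]

VC = [18, 22]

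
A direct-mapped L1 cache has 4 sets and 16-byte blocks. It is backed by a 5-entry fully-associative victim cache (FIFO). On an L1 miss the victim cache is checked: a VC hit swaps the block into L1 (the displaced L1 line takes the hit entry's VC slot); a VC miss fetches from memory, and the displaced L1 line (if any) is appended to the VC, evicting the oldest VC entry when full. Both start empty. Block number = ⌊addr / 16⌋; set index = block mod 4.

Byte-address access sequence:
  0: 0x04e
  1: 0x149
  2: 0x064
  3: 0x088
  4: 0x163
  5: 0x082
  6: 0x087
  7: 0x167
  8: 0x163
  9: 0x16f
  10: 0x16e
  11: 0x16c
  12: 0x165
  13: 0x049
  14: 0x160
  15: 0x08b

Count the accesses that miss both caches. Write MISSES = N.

MISSES = 5

0: 0x4e (blk 4, set 0) → MISS  vc=[]
1: 0x149 (blk 20, set 0) → MISS  vc=[4]
2: 0x64 (blk 6, set 2) → MISS  vc=[4]
3: 0x88 (blk 8, set 0) → MISS  vc=[4, 20]
4: 0x163 (blk 22, set 2) → MISS  vc=[4, 20, 6]
5: 0x82 (blk 8, set 0) → L1-HIT  vc=[4, 20, 6]
6: 0x87 (blk 8, set 0) → L1-HIT  vc=[4, 20, 6]
7: 0x167 (blk 22, set 2) → L1-HIT  vc=[4, 20, 6]
8: 0x163 (blk 22, set 2) → L1-HIT  vc=[4, 20, 6]
9: 0x16f (blk 22, set 2) → L1-HIT  vc=[4, 20, 6]
10: 0x16e (blk 22, set 2) → L1-HIT  vc=[4, 20, 6]
11: 0x16c (blk 22, set 2) → L1-HIT  vc=[4, 20, 6]
12: 0x165 (blk 22, set 2) → L1-HIT  vc=[4, 20, 6]
13: 0x49 (blk 4, set 0) → VC-HIT  vc=[8, 20, 6]
14: 0x160 (blk 22, set 2) → L1-HIT  vc=[8, 20, 6]
15: 0x8b (blk 8, set 0) → VC-HIT  vc=[4, 20, 6]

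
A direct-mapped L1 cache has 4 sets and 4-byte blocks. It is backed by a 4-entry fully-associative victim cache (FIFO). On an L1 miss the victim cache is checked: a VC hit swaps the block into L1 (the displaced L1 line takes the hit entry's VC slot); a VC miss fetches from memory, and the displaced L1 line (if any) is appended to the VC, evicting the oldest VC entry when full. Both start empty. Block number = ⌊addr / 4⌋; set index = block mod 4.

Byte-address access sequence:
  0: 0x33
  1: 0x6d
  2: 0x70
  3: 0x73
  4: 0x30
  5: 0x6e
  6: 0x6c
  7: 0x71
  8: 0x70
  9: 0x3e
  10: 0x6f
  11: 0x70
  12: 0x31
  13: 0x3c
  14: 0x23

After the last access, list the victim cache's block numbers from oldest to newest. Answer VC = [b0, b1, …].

  [0] addr=0x33 blk=12 s=0: MISS | VC []
  [1] addr=0x6d blk=27 s=3: MISS | VC []
  [2] addr=0x70 blk=28 s=0: MISS | VC [12]
  [3] addr=0x73 blk=28 s=0: L1-HIT | VC [12]
  [4] addr=0x30 blk=12 s=0: VC-HIT | VC [28]
  [5] addr=0x6e blk=27 s=3: L1-HIT | VC [28]
  [6] addr=0x6c blk=27 s=3: L1-HIT | VC [28]
  [7] addr=0x71 blk=28 s=0: VC-HIT | VC [12]
  [8] addr=0x70 blk=28 s=0: L1-HIT | VC [12]
  [9] addr=0x3e blk=15 s=3: MISS | VC [12, 27]
  [10] addr=0x6f blk=27 s=3: VC-HIT | VC [12, 15]
  [11] addr=0x70 blk=28 s=0: L1-HIT | VC [12, 15]
  [12] addr=0x31 blk=12 s=0: VC-HIT | VC [28, 15]
  [13] addr=0x3c blk=15 s=3: VC-HIT | VC [28, 27]
  [14] addr=0x23 blk=8 s=0: MISS | VC [28, 27, 12]

VC = [28, 27, 12]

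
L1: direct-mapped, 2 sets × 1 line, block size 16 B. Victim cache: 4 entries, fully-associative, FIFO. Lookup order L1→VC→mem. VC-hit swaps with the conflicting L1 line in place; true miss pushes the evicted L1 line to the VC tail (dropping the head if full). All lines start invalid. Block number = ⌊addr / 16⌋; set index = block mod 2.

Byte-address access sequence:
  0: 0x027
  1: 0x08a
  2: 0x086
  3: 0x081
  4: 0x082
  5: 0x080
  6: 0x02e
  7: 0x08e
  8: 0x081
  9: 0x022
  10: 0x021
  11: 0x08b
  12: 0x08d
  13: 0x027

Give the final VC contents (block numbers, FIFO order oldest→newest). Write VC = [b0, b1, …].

VC = [8]

#0 0x27→b2/s0 MISS; vc=[]
#1 0x8a→b8/s0 MISS; vc=[2]
#2 0x86→b8/s0 L1-HIT; vc=[2]
#3 0x81→b8/s0 L1-HIT; vc=[2]
#4 0x82→b8/s0 L1-HIT; vc=[2]
#5 0x80→b8/s0 L1-HIT; vc=[2]
#6 0x2e→b2/s0 VC-HIT; vc=[8]
#7 0x8e→b8/s0 VC-HIT; vc=[2]
#8 0x81→b8/s0 L1-HIT; vc=[2]
#9 0x22→b2/s0 VC-HIT; vc=[8]
#10 0x21→b2/s0 L1-HIT; vc=[8]
#11 0x8b→b8/s0 VC-HIT; vc=[2]
#12 0x8d→b8/s0 L1-HIT; vc=[2]
#13 0x27→b2/s0 VC-HIT; vc=[8]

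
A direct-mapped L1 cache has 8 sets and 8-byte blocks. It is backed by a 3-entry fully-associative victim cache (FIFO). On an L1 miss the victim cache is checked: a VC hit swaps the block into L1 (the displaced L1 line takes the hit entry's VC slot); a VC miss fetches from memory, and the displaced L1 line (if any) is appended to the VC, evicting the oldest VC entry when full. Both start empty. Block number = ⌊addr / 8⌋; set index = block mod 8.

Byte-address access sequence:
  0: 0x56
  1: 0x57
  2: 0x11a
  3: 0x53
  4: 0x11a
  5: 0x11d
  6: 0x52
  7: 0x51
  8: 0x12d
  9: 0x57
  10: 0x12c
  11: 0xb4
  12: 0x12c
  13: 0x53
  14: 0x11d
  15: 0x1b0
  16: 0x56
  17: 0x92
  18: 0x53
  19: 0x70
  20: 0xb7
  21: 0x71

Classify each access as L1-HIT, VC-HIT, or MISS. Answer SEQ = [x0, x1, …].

0: 0x56 (blk 10, set 2) → MISS  vc=[]
1: 0x57 (blk 10, set 2) → L1-HIT  vc=[]
2: 0x11a (blk 35, set 3) → MISS  vc=[]
3: 0x53 (blk 10, set 2) → L1-HIT  vc=[]
4: 0x11a (blk 35, set 3) → L1-HIT  vc=[]
5: 0x11d (blk 35, set 3) → L1-HIT  vc=[]
6: 0x52 (blk 10, set 2) → L1-HIT  vc=[]
7: 0x51 (blk 10, set 2) → L1-HIT  vc=[]
8: 0x12d (blk 37, set 5) → MISS  vc=[]
9: 0x57 (blk 10, set 2) → L1-HIT  vc=[]
10: 0x12c (blk 37, set 5) → L1-HIT  vc=[]
11: 0xb4 (blk 22, set 6) → MISS  vc=[]
12: 0x12c (blk 37, set 5) → L1-HIT  vc=[]
13: 0x53 (blk 10, set 2) → L1-HIT  vc=[]
14: 0x11d (blk 35, set 3) → L1-HIT  vc=[]
15: 0x1b0 (blk 54, set 6) → MISS  vc=[22]
16: 0x56 (blk 10, set 2) → L1-HIT  vc=[22]
17: 0x92 (blk 18, set 2) → MISS  vc=[22, 10]
18: 0x53 (blk 10, set 2) → VC-HIT  vc=[22, 18]
19: 0x70 (blk 14, set 6) → MISS  vc=[22, 18, 54]
20: 0xb7 (blk 22, set 6) → VC-HIT  vc=[14, 18, 54]
21: 0x71 (blk 14, set 6) → VC-HIT  vc=[22, 18, 54]

SEQ = [MISS, L1-HIT, MISS, L1-HIT, L1-HIT, L1-HIT, L1-HIT, L1-HIT, MISS, L1-HIT, L1-HIT, MISS, L1-HIT, L1-HIT, L1-HIT, MISS, L1-HIT, MISS, VC-HIT, MISS, VC-HIT, VC-HIT]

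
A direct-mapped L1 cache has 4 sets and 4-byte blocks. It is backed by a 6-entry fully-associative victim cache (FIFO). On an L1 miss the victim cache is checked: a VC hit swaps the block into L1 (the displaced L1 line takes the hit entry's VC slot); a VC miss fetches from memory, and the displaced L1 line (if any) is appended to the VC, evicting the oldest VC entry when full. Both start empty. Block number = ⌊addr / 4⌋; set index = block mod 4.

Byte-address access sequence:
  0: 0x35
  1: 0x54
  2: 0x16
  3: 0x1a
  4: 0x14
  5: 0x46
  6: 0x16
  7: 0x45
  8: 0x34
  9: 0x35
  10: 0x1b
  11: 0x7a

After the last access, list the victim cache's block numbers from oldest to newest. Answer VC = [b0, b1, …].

VC = [17, 21, 5, 6]

  [0] addr=0x35 blk=13 s=1: MISS | VC []
  [1] addr=0x54 blk=21 s=1: MISS | VC [13]
  [2] addr=0x16 blk=5 s=1: MISS | VC [13, 21]
  [3] addr=0x1a blk=6 s=2: MISS | VC [13, 21]
  [4] addr=0x14 blk=5 s=1: L1-HIT | VC [13, 21]
  [5] addr=0x46 blk=17 s=1: MISS | VC [13, 21, 5]
  [6] addr=0x16 blk=5 s=1: VC-HIT | VC [13, 21, 17]
  [7] addr=0x45 blk=17 s=1: VC-HIT | VC [13, 21, 5]
  [8] addr=0x34 blk=13 s=1: VC-HIT | VC [17, 21, 5]
  [9] addr=0x35 blk=13 s=1: L1-HIT | VC [17, 21, 5]
  [10] addr=0x1b blk=6 s=2: L1-HIT | VC [17, 21, 5]
  [11] addr=0x7a blk=30 s=2: MISS | VC [17, 21, 5, 6]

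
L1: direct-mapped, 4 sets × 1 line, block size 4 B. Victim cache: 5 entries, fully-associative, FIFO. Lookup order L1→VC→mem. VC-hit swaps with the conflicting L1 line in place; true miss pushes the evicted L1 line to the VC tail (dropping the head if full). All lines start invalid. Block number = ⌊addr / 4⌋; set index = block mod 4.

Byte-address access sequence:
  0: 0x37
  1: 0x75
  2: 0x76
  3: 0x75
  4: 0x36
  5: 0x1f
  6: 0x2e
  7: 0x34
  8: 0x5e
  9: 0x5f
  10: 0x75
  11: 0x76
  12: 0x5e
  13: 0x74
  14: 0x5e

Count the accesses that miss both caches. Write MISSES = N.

0: 0x37 (blk 13, set 1) → MISS  vc=[]
1: 0x75 (blk 29, set 1) → MISS  vc=[13]
2: 0x76 (blk 29, set 1) → L1-HIT  vc=[13]
3: 0x75 (blk 29, set 1) → L1-HIT  vc=[13]
4: 0x36 (blk 13, set 1) → VC-HIT  vc=[29]
5: 0x1f (blk 7, set 3) → MISS  vc=[29]
6: 0x2e (blk 11, set 3) → MISS  vc=[29, 7]
7: 0x34 (blk 13, set 1) → L1-HIT  vc=[29, 7]
8: 0x5e (blk 23, set 3) → MISS  vc=[29, 7, 11]
9: 0x5f (blk 23, set 3) → L1-HIT  vc=[29, 7, 11]
10: 0x75 (blk 29, set 1) → VC-HIT  vc=[13, 7, 11]
11: 0x76 (blk 29, set 1) → L1-HIT  vc=[13, 7, 11]
12: 0x5e (blk 23, set 3) → L1-HIT  vc=[13, 7, 11]
13: 0x74 (blk 29, set 1) → L1-HIT  vc=[13, 7, 11]
14: 0x5e (blk 23, set 3) → L1-HIT  vc=[13, 7, 11]

MISSES = 5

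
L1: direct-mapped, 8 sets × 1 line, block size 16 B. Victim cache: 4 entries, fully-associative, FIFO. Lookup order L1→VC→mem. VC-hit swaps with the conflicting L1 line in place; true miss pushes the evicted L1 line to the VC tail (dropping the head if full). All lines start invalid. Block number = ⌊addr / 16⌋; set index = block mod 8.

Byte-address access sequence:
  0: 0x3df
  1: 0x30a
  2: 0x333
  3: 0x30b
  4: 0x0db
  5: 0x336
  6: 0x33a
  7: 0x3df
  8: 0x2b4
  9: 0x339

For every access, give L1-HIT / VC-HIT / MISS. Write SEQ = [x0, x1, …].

0: 0x3df (blk 61, set 5) → MISS  vc=[]
1: 0x30a (blk 48, set 0) → MISS  vc=[]
2: 0x333 (blk 51, set 3) → MISS  vc=[]
3: 0x30b (blk 48, set 0) → L1-HIT  vc=[]
4: 0xdb (blk 13, set 5) → MISS  vc=[61]
5: 0x336 (blk 51, set 3) → L1-HIT  vc=[61]
6: 0x33a (blk 51, set 3) → L1-HIT  vc=[61]
7: 0x3df (blk 61, set 5) → VC-HIT  vc=[13]
8: 0x2b4 (blk 43, set 3) → MISS  vc=[13, 51]
9: 0x339 (blk 51, set 3) → VC-HIT  vc=[13, 43]

SEQ = [MISS, MISS, MISS, L1-HIT, MISS, L1-HIT, L1-HIT, VC-HIT, MISS, VC-HIT]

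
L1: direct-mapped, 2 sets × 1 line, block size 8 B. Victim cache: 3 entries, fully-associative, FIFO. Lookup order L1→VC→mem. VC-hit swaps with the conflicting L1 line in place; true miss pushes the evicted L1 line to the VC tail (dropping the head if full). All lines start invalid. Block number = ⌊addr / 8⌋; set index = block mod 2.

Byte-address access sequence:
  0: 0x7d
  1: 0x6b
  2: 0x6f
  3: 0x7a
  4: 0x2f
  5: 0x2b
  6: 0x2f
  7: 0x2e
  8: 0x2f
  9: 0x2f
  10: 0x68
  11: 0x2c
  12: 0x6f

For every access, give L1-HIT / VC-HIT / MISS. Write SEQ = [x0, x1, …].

SEQ = [MISS, MISS, L1-HIT, VC-HIT, MISS, L1-HIT, L1-HIT, L1-HIT, L1-HIT, L1-HIT, VC-HIT, VC-HIT, VC-HIT]

#0 0x7d→b15/s1 MISS; vc=[]
#1 0x6b→b13/s1 MISS; vc=[15]
#2 0x6f→b13/s1 L1-HIT; vc=[15]
#3 0x7a→b15/s1 VC-HIT; vc=[13]
#4 0x2f→b5/s1 MISS; vc=[13,15]
#5 0x2b→b5/s1 L1-HIT; vc=[13,15]
#6 0x2f→b5/s1 L1-HIT; vc=[13,15]
#7 0x2e→b5/s1 L1-HIT; vc=[13,15]
#8 0x2f→b5/s1 L1-HIT; vc=[13,15]
#9 0x2f→b5/s1 L1-HIT; vc=[13,15]
#10 0x68→b13/s1 VC-HIT; vc=[5,15]
#11 0x2c→b5/s1 VC-HIT; vc=[13,15]
#12 0x6f→b13/s1 VC-HIT; vc=[5,15]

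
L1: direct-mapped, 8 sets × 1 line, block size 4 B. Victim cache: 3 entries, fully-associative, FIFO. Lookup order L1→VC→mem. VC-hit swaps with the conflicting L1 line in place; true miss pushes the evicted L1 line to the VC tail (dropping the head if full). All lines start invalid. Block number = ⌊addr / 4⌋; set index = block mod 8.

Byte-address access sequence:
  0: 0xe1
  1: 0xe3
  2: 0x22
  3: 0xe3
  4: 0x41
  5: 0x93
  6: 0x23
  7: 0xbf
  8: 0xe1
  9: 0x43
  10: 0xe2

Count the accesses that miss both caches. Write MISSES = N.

#0 0xe1→b56/s0 MISS; vc=[]
#1 0xe3→b56/s0 L1-HIT; vc=[]
#2 0x22→b8/s0 MISS; vc=[56]
#3 0xe3→b56/s0 VC-HIT; vc=[8]
#4 0x41→b16/s0 MISS; vc=[8,56]
#5 0x93→b36/s4 MISS; vc=[8,56]
#6 0x23→b8/s0 VC-HIT; vc=[16,56]
#7 0xbf→b47/s7 MISS; vc=[16,56]
#8 0xe1→b56/s0 VC-HIT; vc=[16,8]
#9 0x43→b16/s0 VC-HIT; vc=[56,8]
#10 0xe2→b56/s0 VC-HIT; vc=[16,8]

MISSES = 5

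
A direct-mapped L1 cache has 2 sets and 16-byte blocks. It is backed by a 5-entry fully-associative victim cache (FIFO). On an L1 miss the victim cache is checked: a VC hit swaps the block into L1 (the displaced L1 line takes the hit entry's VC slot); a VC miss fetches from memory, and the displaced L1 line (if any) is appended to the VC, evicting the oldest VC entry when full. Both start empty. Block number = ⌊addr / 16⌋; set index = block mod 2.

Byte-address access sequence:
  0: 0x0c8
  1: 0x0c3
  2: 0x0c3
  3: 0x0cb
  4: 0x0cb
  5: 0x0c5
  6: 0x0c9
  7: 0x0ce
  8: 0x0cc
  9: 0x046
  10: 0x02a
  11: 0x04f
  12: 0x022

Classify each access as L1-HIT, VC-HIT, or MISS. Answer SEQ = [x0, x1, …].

SEQ = [MISS, L1-HIT, L1-HIT, L1-HIT, L1-HIT, L1-HIT, L1-HIT, L1-HIT, L1-HIT, MISS, MISS, VC-HIT, VC-HIT]

#0 0xc8→b12/s0 MISS; vc=[]
#1 0xc3→b12/s0 L1-HIT; vc=[]
#2 0xc3→b12/s0 L1-HIT; vc=[]
#3 0xcb→b12/s0 L1-HIT; vc=[]
#4 0xcb→b12/s0 L1-HIT; vc=[]
#5 0xc5→b12/s0 L1-HIT; vc=[]
#6 0xc9→b12/s0 L1-HIT; vc=[]
#7 0xce→b12/s0 L1-HIT; vc=[]
#8 0xcc→b12/s0 L1-HIT; vc=[]
#9 0x46→b4/s0 MISS; vc=[12]
#10 0x2a→b2/s0 MISS; vc=[12,4]
#11 0x4f→b4/s0 VC-HIT; vc=[12,2]
#12 0x22→b2/s0 VC-HIT; vc=[12,4]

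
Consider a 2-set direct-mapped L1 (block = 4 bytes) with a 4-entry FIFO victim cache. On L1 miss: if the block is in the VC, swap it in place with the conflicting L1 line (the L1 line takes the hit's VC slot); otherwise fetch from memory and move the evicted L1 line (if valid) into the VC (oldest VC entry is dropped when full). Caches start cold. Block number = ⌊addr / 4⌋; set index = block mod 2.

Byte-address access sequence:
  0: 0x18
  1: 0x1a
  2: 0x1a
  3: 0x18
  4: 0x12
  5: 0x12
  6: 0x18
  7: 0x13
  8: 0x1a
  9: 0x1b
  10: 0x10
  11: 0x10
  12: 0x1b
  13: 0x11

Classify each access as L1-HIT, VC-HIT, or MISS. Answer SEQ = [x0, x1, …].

SEQ = [MISS, L1-HIT, L1-HIT, L1-HIT, MISS, L1-HIT, VC-HIT, VC-HIT, VC-HIT, L1-HIT, VC-HIT, L1-HIT, VC-HIT, VC-HIT]

0: 0x18 (blk 6, set 0) → MISS  vc=[]
1: 0x1a (blk 6, set 0) → L1-HIT  vc=[]
2: 0x1a (blk 6, set 0) → L1-HIT  vc=[]
3: 0x18 (blk 6, set 0) → L1-HIT  vc=[]
4: 0x12 (blk 4, set 0) → MISS  vc=[6]
5: 0x12 (blk 4, set 0) → L1-HIT  vc=[6]
6: 0x18 (blk 6, set 0) → VC-HIT  vc=[4]
7: 0x13 (blk 4, set 0) → VC-HIT  vc=[6]
8: 0x1a (blk 6, set 0) → VC-HIT  vc=[4]
9: 0x1b (blk 6, set 0) → L1-HIT  vc=[4]
10: 0x10 (blk 4, set 0) → VC-HIT  vc=[6]
11: 0x10 (blk 4, set 0) → L1-HIT  vc=[6]
12: 0x1b (blk 6, set 0) → VC-HIT  vc=[4]
13: 0x11 (blk 4, set 0) → VC-HIT  vc=[6]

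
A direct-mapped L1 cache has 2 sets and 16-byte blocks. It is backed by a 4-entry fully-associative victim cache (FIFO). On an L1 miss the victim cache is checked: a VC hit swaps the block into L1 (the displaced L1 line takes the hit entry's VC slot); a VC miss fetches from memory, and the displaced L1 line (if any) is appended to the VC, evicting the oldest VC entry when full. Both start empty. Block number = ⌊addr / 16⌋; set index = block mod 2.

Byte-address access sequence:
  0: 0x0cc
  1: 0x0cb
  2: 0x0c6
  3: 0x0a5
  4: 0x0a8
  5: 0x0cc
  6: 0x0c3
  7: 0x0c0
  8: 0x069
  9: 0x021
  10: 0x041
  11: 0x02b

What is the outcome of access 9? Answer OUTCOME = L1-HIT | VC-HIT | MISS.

#0 0xcc→b12/s0 MISS; vc=[]
#1 0xcb→b12/s0 L1-HIT; vc=[]
#2 0xc6→b12/s0 L1-HIT; vc=[]
#3 0xa5→b10/s0 MISS; vc=[12]
#4 0xa8→b10/s0 L1-HIT; vc=[12]
#5 0xcc→b12/s0 VC-HIT; vc=[10]
#6 0xc3→b12/s0 L1-HIT; vc=[10]
#7 0xc0→b12/s0 L1-HIT; vc=[10]
#8 0x69→b6/s0 MISS; vc=[10,12]
#9 0x21→b2/s0 MISS; vc=[10,12,6]
#10 0x41→b4/s0 MISS; vc=[10,12,6,2]
#11 0x2b→b2/s0 VC-HIT; vc=[10,12,6,4]

OUTCOME = MISS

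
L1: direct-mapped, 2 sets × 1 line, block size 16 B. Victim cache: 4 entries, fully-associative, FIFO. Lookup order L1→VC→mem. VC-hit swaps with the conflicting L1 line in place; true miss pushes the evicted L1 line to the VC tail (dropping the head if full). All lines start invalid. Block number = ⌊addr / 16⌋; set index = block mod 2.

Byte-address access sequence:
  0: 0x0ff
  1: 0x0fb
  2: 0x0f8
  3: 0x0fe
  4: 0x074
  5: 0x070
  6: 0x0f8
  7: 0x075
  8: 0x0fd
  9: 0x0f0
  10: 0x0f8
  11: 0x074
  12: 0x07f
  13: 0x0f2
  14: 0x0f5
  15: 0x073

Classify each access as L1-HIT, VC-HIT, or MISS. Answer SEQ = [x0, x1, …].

SEQ = [MISS, L1-HIT, L1-HIT, L1-HIT, MISS, L1-HIT, VC-HIT, VC-HIT, VC-HIT, L1-HIT, L1-HIT, VC-HIT, L1-HIT, VC-HIT, L1-HIT, VC-HIT]

  [0] addr=0xff blk=15 s=1: MISS | VC []
  [1] addr=0xfb blk=15 s=1: L1-HIT | VC []
  [2] addr=0xf8 blk=15 s=1: L1-HIT | VC []
  [3] addr=0xfe blk=15 s=1: L1-HIT | VC []
  [4] addr=0x74 blk=7 s=1: MISS | VC [15]
  [5] addr=0x70 blk=7 s=1: L1-HIT | VC [15]
  [6] addr=0xf8 blk=15 s=1: VC-HIT | VC [7]
  [7] addr=0x75 blk=7 s=1: VC-HIT | VC [15]
  [8] addr=0xfd blk=15 s=1: VC-HIT | VC [7]
  [9] addr=0xf0 blk=15 s=1: L1-HIT | VC [7]
  [10] addr=0xf8 blk=15 s=1: L1-HIT | VC [7]
  [11] addr=0x74 blk=7 s=1: VC-HIT | VC [15]
  [12] addr=0x7f blk=7 s=1: L1-HIT | VC [15]
  [13] addr=0xf2 blk=15 s=1: VC-HIT | VC [7]
  [14] addr=0xf5 blk=15 s=1: L1-HIT | VC [7]
  [15] addr=0x73 blk=7 s=1: VC-HIT | VC [15]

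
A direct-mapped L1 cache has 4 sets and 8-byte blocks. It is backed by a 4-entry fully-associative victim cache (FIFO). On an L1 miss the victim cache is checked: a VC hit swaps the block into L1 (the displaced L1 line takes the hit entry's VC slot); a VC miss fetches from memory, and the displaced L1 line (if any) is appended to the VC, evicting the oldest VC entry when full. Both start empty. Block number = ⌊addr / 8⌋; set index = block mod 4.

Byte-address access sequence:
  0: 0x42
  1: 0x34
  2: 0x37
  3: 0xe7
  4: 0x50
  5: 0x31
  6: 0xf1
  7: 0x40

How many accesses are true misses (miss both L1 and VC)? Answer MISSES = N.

  [0] addr=0x42 blk=8 s=0: MISS | VC []
  [1] addr=0x34 blk=6 s=2: MISS | VC []
  [2] addr=0x37 blk=6 s=2: L1-HIT | VC []
  [3] addr=0xe7 blk=28 s=0: MISS | VC [8]
  [4] addr=0x50 blk=10 s=2: MISS | VC [8, 6]
  [5] addr=0x31 blk=6 s=2: VC-HIT | VC [8, 10]
  [6] addr=0xf1 blk=30 s=2: MISS | VC [8, 10, 6]
  [7] addr=0x40 blk=8 s=0: VC-HIT | VC [28, 10, 6]

MISSES = 5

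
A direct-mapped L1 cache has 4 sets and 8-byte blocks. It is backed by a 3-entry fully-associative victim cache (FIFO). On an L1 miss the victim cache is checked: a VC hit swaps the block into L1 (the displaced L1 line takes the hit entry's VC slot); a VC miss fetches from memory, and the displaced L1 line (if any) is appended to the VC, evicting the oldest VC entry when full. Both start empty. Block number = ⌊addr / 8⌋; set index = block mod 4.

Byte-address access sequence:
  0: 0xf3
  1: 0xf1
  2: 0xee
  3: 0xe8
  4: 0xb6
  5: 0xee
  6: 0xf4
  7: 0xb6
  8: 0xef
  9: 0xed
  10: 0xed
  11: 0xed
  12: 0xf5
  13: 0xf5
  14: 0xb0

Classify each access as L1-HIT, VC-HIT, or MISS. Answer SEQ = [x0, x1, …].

SEQ = [MISS, L1-HIT, MISS, L1-HIT, MISS, L1-HIT, VC-HIT, VC-HIT, L1-HIT, L1-HIT, L1-HIT, L1-HIT, VC-HIT, L1-HIT, VC-HIT]

#0 0xf3→b30/s2 MISS; vc=[]
#1 0xf1→b30/s2 L1-HIT; vc=[]
#2 0xee→b29/s1 MISS; vc=[]
#3 0xe8→b29/s1 L1-HIT; vc=[]
#4 0xb6→b22/s2 MISS; vc=[30]
#5 0xee→b29/s1 L1-HIT; vc=[30]
#6 0xf4→b30/s2 VC-HIT; vc=[22]
#7 0xb6→b22/s2 VC-HIT; vc=[30]
#8 0xef→b29/s1 L1-HIT; vc=[30]
#9 0xed→b29/s1 L1-HIT; vc=[30]
#10 0xed→b29/s1 L1-HIT; vc=[30]
#11 0xed→b29/s1 L1-HIT; vc=[30]
#12 0xf5→b30/s2 VC-HIT; vc=[22]
#13 0xf5→b30/s2 L1-HIT; vc=[22]
#14 0xb0→b22/s2 VC-HIT; vc=[30]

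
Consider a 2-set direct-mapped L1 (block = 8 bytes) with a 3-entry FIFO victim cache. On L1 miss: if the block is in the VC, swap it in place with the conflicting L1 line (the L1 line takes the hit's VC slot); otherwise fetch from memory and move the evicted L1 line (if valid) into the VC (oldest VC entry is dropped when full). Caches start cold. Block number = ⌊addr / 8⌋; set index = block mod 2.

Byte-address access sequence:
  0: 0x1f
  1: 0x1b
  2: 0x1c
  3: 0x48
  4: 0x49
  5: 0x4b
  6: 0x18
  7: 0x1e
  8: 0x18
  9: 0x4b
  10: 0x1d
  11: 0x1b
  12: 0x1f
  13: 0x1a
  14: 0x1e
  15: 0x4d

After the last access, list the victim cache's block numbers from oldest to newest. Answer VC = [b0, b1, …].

0: 0x1f (blk 3, set 1) → MISS  vc=[]
1: 0x1b (blk 3, set 1) → L1-HIT  vc=[]
2: 0x1c (blk 3, set 1) → L1-HIT  vc=[]
3: 0x48 (blk 9, set 1) → MISS  vc=[3]
4: 0x49 (blk 9, set 1) → L1-HIT  vc=[3]
5: 0x4b (blk 9, set 1) → L1-HIT  vc=[3]
6: 0x18 (blk 3, set 1) → VC-HIT  vc=[9]
7: 0x1e (blk 3, set 1) → L1-HIT  vc=[9]
8: 0x18 (blk 3, set 1) → L1-HIT  vc=[9]
9: 0x4b (blk 9, set 1) → VC-HIT  vc=[3]
10: 0x1d (blk 3, set 1) → VC-HIT  vc=[9]
11: 0x1b (blk 3, set 1) → L1-HIT  vc=[9]
12: 0x1f (blk 3, set 1) → L1-HIT  vc=[9]
13: 0x1a (blk 3, set 1) → L1-HIT  vc=[9]
14: 0x1e (blk 3, set 1) → L1-HIT  vc=[9]
15: 0x4d (blk 9, set 1) → VC-HIT  vc=[3]

VC = [3]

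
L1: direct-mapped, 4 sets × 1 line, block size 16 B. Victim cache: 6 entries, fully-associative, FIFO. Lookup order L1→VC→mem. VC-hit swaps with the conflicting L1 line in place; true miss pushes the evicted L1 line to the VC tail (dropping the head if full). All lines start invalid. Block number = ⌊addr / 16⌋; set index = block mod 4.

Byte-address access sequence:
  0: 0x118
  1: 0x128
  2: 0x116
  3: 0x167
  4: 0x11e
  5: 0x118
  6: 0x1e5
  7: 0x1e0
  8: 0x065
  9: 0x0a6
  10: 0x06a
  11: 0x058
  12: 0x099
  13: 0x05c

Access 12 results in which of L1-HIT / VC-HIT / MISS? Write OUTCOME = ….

OUTCOME = MISS

  [0] addr=0x118 blk=17 s=1: MISS | VC []
  [1] addr=0x128 blk=18 s=2: MISS | VC []
  [2] addr=0x116 blk=17 s=1: L1-HIT | VC []
  [3] addr=0x167 blk=22 s=2: MISS | VC [18]
  [4] addr=0x11e blk=17 s=1: L1-HIT | VC [18]
  [5] addr=0x118 blk=17 s=1: L1-HIT | VC [18]
  [6] addr=0x1e5 blk=30 s=2: MISS | VC [18, 22]
  [7] addr=0x1e0 blk=30 s=2: L1-HIT | VC [18, 22]
  [8] addr=0x65 blk=6 s=2: MISS | VC [18, 22, 30]
  [9] addr=0xa6 blk=10 s=2: MISS | VC [18, 22, 30, 6]
  [10] addr=0x6a blk=6 s=2: VC-HIT | VC [18, 22, 30, 10]
  [11] addr=0x58 blk=5 s=1: MISS | VC [18, 22, 30, 10, 17]
  [12] addr=0x99 blk=9 s=1: MISS | VC [18, 22, 30, 10, 17, 5]
  [13] addr=0x5c blk=5 s=1: VC-HIT | VC [18, 22, 30, 10, 17, 9]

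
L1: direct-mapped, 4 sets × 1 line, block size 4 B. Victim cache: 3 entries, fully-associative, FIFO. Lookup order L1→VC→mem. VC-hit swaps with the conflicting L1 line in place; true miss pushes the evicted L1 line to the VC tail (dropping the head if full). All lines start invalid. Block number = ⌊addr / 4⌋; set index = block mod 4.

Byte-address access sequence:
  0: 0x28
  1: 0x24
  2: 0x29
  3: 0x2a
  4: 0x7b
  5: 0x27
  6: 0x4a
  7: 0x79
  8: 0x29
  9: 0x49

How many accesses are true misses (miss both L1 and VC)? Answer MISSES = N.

0: 0x28 (blk 10, set 2) → MISS  vc=[]
1: 0x24 (blk 9, set 1) → MISS  vc=[]
2: 0x29 (blk 10, set 2) → L1-HIT  vc=[]
3: 0x2a (blk 10, set 2) → L1-HIT  vc=[]
4: 0x7b (blk 30, set 2) → MISS  vc=[10]
5: 0x27 (blk 9, set 1) → L1-HIT  vc=[10]
6: 0x4a (blk 18, set 2) → MISS  vc=[10, 30]
7: 0x79 (blk 30, set 2) → VC-HIT  vc=[10, 18]
8: 0x29 (blk 10, set 2) → VC-HIT  vc=[30, 18]
9: 0x49 (blk 18, set 2) → VC-HIT  vc=[30, 10]

MISSES = 4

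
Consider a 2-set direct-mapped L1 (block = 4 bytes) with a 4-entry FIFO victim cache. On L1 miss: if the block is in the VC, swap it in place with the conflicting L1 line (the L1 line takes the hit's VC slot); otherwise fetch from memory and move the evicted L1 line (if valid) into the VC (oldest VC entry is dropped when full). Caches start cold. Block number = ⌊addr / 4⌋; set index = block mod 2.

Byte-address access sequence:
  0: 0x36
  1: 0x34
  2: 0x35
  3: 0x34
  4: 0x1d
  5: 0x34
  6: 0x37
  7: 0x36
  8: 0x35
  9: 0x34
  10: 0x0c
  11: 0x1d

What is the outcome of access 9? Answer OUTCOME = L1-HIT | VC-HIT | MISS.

  [0] addr=0x36 blk=13 s=1: MISS | VC []
  [1] addr=0x34 blk=13 s=1: L1-HIT | VC []
  [2] addr=0x35 blk=13 s=1: L1-HIT | VC []
  [3] addr=0x34 blk=13 s=1: L1-HIT | VC []
  [4] addr=0x1d blk=7 s=1: MISS | VC [13]
  [5] addr=0x34 blk=13 s=1: VC-HIT | VC [7]
  [6] addr=0x37 blk=13 s=1: L1-HIT | VC [7]
  [7] addr=0x36 blk=13 s=1: L1-HIT | VC [7]
  [8] addr=0x35 blk=13 s=1: L1-HIT | VC [7]
  [9] addr=0x34 blk=13 s=1: L1-HIT | VC [7]
  [10] addr=0xc blk=3 s=1: MISS | VC [7, 13]
  [11] addr=0x1d blk=7 s=1: VC-HIT | VC [3, 13]

OUTCOME = L1-HIT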